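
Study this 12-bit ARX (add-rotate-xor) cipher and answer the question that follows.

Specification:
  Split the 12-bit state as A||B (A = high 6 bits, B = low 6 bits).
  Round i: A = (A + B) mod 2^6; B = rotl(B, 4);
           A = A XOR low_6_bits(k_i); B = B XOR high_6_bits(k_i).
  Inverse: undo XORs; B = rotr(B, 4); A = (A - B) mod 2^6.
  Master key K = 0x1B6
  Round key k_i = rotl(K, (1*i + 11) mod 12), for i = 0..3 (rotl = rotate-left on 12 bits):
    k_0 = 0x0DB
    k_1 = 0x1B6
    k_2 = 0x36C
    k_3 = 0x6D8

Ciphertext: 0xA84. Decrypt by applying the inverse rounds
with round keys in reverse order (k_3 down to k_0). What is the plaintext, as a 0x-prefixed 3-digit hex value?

s_0 = ciphertext = 0xA84
s_1 = InvRound(s_0, k_3) = 0xD7D
s_2 = InvRound(s_1, k_2) = 0x583
s_3 = InvRound(s_2, k_1) = 0x314
s_4 = InvRound(s_3, k_0) = 0xE9D

0xE9D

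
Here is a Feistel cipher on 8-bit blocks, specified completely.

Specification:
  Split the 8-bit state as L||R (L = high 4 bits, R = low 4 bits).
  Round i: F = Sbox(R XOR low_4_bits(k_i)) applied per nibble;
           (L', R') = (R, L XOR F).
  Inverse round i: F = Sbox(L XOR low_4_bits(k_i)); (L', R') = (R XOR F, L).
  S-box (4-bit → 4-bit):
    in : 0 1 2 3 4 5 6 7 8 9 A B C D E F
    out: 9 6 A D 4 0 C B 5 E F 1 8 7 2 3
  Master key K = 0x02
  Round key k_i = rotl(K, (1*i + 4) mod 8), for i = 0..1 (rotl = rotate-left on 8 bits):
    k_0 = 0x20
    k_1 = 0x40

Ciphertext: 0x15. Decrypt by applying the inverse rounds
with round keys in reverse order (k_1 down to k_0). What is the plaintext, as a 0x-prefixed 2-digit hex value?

s_0 = ciphertext = 0x15
s_1 = InvRound(s_0, k_1) = 0x31
s_2 = InvRound(s_1, k_0) = 0xC3

0xC3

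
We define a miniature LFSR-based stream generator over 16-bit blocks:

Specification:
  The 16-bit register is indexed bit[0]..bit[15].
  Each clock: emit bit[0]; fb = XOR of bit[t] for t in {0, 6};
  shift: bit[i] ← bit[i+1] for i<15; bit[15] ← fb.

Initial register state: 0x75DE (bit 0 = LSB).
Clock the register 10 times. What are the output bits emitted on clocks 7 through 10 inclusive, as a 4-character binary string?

1110

reg_0 = 0x75DE
clock 1: out=0, reg = 0xBAEF
clock 2: out=1, reg = 0x5D77
clock 3: out=1, reg = 0x2EBB
clock 4: out=1, reg = 0x975D
clock 5: out=1, reg = 0x4BAE
clock 6: out=0, reg = 0x25D7
clock 7: out=1, reg = 0x12EB
clock 8: out=1, reg = 0x0975
clock 9: out=1, reg = 0x04BA
clock 10: out=0, reg = 0x025D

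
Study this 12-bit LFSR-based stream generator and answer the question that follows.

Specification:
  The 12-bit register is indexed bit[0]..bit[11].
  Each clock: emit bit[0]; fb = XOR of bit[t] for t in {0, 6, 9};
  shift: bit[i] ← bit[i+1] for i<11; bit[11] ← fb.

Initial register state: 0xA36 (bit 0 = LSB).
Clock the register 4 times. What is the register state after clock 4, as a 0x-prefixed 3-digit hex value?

reg_0 = 0xA36
clock 1: out=0, reg = 0xD1B
clock 2: out=1, reg = 0xE8D
clock 3: out=1, reg = 0x746
clock 4: out=0, reg = 0x3A3

0x3A3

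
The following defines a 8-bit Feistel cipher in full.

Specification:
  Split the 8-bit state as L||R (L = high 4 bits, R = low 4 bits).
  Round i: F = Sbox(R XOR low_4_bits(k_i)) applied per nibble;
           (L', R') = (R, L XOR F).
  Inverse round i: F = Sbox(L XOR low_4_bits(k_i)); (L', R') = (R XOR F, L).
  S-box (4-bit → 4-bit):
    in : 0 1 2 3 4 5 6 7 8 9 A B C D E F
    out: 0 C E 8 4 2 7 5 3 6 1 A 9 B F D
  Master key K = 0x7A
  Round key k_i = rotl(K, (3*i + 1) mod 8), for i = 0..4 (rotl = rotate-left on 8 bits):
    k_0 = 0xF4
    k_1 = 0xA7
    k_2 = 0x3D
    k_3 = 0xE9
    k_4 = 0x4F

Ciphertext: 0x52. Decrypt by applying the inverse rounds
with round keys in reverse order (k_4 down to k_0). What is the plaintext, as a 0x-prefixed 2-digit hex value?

0xAA

s_0 = ciphertext = 0x52
s_1 = InvRound(s_0, k_4) = 0x35
s_2 = InvRound(s_1, k_3) = 0x43
s_3 = InvRound(s_2, k_2) = 0x54
s_4 = InvRound(s_3, k_1) = 0xA5
s_5 = InvRound(s_4, k_0) = 0xAA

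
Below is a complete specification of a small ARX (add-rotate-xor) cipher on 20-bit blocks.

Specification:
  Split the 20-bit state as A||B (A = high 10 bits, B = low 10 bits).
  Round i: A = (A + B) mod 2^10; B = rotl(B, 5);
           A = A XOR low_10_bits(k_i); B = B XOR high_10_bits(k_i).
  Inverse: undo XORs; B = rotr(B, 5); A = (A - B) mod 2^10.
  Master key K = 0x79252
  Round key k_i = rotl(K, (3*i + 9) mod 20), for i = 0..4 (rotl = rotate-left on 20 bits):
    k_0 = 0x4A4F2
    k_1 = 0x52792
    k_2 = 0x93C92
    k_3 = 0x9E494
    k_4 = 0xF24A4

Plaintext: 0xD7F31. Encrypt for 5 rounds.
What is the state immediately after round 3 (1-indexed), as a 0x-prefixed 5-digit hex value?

s_0 = plaintext = 0xD7F31
s_1 = Round(s_0, k_0) = 0x98B10
s_2 = Round(s_1, k_1) = 0xB8351
s_3 = Round(s_2, k_2) = 0xA8C75
s_4 = Round(s_3, k_3) = 0xE30DA
s_5 = Round(s_4, k_4) = 0x3088F

0xA8C75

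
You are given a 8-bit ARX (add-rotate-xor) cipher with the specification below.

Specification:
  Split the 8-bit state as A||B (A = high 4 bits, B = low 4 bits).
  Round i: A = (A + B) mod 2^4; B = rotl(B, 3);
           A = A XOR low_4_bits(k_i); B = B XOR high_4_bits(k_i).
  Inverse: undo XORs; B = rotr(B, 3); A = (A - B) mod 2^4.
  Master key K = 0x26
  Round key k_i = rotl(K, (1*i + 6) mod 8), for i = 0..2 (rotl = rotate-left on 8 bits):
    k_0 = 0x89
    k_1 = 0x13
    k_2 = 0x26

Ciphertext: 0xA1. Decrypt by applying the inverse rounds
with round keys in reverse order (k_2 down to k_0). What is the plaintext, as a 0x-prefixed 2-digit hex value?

0x2C

s_0 = ciphertext = 0xA1
s_1 = InvRound(s_0, k_2) = 0x66
s_2 = InvRound(s_1, k_1) = 0x7E
s_3 = InvRound(s_2, k_0) = 0x2C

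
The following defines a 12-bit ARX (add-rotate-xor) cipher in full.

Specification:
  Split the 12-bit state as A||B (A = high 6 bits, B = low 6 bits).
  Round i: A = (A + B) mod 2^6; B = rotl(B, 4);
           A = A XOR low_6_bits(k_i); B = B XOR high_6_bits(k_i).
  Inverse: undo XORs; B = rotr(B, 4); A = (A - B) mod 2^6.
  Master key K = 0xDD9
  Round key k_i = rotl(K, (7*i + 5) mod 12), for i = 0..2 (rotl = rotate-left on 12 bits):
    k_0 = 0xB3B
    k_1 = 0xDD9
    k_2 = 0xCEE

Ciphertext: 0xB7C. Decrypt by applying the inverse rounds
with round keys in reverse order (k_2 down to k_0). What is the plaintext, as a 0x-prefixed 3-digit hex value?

s_0 = ciphertext = 0xB7C
s_1 = InvRound(s_0, k_2) = 0x1FC
s_2 = InvRound(s_1, k_1) = 0xCAC
s_3 = InvRound(s_2, k_0) = 0x240

0x240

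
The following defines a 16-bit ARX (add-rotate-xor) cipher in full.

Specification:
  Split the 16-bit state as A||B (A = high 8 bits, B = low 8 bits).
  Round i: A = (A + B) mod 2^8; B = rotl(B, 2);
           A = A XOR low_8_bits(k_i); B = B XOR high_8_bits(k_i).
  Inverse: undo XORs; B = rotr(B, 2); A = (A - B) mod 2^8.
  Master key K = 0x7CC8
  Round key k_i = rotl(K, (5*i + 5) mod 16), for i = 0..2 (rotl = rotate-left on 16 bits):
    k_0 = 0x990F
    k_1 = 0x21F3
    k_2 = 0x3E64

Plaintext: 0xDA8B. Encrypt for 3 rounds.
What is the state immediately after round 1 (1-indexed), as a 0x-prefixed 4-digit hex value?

0x6AB7

s_0 = plaintext = 0xDA8B
s_1 = Round(s_0, k_0) = 0x6AB7
s_2 = Round(s_1, k_1) = 0xD2FF
s_3 = Round(s_2, k_2) = 0xB5C1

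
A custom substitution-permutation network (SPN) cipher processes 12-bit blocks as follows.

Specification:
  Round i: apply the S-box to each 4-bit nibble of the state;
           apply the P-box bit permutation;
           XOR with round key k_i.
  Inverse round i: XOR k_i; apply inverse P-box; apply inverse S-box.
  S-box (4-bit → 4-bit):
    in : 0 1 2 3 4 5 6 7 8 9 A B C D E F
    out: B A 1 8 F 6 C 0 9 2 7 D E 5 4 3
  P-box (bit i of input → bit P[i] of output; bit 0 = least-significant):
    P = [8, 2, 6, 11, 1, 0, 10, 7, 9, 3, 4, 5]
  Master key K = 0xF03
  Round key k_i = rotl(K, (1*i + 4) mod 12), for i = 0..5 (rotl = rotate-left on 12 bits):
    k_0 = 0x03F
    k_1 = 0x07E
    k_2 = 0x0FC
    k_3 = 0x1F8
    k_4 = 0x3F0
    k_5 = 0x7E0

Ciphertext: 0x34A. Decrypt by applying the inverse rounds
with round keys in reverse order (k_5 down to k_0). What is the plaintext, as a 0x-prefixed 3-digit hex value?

s_0 = ciphertext = 0x34A
s_1 = InvRound(s_0, k_5) = 0x1B7
s_2 = InvRound(s_1, k_4) = 0x2F5
s_3 = InvRound(s_2, k_3) = 0xF9F
s_4 = InvRound(s_3, k_2) = 0x8AB
s_5 = InvRound(s_4, k_1) = 0xE1C
s_6 = InvRound(s_5, k_0) = 0x8A3

0x8A3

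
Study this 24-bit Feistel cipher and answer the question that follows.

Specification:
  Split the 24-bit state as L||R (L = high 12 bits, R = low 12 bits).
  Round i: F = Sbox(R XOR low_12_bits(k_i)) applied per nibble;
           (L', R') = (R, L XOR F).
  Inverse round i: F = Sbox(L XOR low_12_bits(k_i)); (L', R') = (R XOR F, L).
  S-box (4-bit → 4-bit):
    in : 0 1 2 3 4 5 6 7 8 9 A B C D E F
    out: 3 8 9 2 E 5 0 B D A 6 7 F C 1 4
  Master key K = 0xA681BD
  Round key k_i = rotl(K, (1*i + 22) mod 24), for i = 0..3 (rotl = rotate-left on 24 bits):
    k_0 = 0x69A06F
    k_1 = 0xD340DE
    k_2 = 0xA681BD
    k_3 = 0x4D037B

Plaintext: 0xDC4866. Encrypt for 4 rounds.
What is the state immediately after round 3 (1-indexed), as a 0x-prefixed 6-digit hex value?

s_0 = plaintext = 0xDC4866
s_1 = Round(s_0, k_0) = 0x8660FE
s_2 = Round(s_1, k_1) = 0x0FEBF5
s_3 = Round(s_2, k_2) = 0xBF5613
s_4 = Round(s_3, k_3) = 0x613EF8

0xBF5613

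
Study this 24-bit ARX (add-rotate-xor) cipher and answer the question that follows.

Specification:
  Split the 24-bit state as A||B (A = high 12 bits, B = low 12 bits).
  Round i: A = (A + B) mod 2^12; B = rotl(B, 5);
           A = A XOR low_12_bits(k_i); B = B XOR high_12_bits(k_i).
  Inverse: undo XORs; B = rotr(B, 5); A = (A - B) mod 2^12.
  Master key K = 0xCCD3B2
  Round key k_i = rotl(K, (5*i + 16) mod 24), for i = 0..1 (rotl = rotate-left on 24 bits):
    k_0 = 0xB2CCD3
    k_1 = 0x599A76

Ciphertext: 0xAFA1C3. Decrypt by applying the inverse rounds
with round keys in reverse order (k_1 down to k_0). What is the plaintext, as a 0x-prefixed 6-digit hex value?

s_0 = ciphertext = 0xAFA1C3
s_1 = InvRound(s_0, k_1) = 0x36AD22
s_2 = InvRound(s_1, k_0) = 0x889730

0x889730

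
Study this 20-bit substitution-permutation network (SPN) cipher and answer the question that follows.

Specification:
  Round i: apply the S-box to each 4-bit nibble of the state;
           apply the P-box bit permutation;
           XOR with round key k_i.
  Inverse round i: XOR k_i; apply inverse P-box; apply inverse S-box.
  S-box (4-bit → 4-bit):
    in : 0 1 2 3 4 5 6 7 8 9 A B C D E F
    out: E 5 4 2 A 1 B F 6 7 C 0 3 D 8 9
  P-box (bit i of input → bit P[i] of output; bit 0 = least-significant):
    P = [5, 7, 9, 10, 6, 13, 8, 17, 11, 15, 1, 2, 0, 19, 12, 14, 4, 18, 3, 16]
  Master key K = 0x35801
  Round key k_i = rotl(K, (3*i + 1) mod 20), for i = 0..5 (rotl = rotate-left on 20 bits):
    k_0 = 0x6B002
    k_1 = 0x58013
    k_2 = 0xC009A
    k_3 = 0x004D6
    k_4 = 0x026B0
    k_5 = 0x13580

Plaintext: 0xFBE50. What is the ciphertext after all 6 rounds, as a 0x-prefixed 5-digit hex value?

0xA868F

s_0 = plaintext = 0xFBE50
s_1 = Round(s_0, k_0) = 0x7B6D6
s_2 = Round(s_1, k_1) = 0x20DEF
s_3 = Round(s_2, k_2) = 0x65CB4
s_4 = Round(s_3, k_3) = 0x58847
s_5 = Round(s_4, k_4) = 0xA9002
s_6 = Round(s_5, k_5) = 0xA868F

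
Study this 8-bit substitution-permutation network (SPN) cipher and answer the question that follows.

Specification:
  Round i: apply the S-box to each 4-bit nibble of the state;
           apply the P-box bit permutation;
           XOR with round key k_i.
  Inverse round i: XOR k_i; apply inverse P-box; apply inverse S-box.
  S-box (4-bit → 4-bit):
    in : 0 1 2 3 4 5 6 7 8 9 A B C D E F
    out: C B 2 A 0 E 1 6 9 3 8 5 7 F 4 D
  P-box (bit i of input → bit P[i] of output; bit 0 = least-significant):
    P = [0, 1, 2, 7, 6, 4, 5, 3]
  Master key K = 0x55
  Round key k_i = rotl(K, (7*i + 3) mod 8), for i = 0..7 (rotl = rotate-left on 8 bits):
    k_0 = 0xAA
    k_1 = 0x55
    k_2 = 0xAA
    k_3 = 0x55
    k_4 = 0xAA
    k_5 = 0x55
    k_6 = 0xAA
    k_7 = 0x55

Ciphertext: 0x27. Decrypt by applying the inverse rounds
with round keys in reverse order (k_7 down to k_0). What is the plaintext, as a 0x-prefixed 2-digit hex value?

s_0 = ciphertext = 0x27
s_1 = InvRound(s_0, k_7) = 0xC2
s_2 = InvRound(s_1, k_6) = 0xF4
s_3 = InvRound(s_2, k_5) = 0xE8
s_4 = InvRound(s_3, k_4) = 0x62
s_5 = InvRound(s_4, k_3) = 0x7C
s_6 = InvRound(s_5, k_2) = 0x95
s_7 = InvRound(s_6, k_1) = 0x6A
s_8 = InvRound(s_7, k_0) = 0x6A

0x6A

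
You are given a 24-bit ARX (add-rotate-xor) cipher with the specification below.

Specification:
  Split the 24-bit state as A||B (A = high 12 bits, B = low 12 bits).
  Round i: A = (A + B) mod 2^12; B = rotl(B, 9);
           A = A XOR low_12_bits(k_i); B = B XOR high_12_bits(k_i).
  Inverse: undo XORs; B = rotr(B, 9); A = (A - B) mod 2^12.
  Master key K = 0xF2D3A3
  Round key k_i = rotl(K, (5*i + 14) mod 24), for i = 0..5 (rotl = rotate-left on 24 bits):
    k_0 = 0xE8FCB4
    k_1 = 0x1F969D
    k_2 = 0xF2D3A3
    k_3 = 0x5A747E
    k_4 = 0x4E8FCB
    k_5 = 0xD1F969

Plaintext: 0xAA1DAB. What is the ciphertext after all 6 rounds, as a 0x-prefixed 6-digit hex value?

s_0 = plaintext = 0xAA1DAB
s_1 = Round(s_0, k_0) = 0x4F893A
s_2 = Round(s_1, k_1) = 0x8AF4DE
s_3 = Round(s_2, k_2) = 0xE2E3B6
s_4 = Round(s_3, k_3) = 0x59A9D1
s_5 = Round(s_4, k_4) = 0x0A07D2
s_6 = Round(s_5, k_5) = 0x11B9E5

0x11B9E5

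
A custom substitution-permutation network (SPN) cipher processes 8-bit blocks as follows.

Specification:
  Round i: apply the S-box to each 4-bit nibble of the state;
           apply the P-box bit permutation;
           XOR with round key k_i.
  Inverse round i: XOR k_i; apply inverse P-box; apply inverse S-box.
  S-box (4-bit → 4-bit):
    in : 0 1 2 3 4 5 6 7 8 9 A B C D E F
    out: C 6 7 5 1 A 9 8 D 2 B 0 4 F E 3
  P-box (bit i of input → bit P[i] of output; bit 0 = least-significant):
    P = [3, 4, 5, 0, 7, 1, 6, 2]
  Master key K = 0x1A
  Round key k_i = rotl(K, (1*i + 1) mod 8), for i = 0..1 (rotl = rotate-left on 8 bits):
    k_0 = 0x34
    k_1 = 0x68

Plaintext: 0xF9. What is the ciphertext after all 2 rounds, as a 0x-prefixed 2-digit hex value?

s_0 = plaintext = 0xF9
s_1 = Round(s_0, k_0) = 0xA6
s_2 = Round(s_1, k_1) = 0xE7

0xE7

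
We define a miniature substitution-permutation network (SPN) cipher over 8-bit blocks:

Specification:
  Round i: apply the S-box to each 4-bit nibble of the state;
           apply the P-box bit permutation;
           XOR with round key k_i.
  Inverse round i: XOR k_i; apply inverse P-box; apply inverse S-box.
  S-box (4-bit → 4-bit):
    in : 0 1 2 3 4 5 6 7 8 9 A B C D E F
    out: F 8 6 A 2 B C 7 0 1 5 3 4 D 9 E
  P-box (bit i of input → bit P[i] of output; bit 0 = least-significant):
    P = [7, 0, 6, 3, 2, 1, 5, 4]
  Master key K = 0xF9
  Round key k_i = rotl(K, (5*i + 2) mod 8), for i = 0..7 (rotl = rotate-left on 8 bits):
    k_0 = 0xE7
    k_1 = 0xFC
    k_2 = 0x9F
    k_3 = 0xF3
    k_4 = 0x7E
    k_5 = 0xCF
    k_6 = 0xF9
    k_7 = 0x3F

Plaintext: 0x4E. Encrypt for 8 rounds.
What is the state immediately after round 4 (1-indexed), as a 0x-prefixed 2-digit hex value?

s_0 = plaintext = 0x4E
s_1 = Round(s_0, k_0) = 0x6D
s_2 = Round(s_1, k_1) = 0x04
s_3 = Round(s_2, k_2) = 0xA8
s_4 = Round(s_3, k_3) = 0xD7
s_5 = Round(s_4, k_4) = 0x8B
s_6 = Round(s_5, k_5) = 0x4E
s_7 = Round(s_6, k_6) = 0x73
s_8 = Round(s_7, k_7) = 0x10

0xD7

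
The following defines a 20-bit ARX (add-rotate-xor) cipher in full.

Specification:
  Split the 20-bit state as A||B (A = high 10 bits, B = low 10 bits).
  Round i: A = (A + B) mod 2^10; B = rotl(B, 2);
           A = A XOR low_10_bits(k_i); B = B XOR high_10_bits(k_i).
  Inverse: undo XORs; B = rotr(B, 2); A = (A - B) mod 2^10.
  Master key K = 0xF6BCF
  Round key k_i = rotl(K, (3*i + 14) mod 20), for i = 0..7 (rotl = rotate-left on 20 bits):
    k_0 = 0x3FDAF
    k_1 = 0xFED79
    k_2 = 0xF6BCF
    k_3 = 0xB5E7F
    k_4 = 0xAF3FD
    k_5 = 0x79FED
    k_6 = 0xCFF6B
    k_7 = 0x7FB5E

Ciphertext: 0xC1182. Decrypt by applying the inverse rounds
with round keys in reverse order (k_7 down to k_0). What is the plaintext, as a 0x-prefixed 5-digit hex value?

0x9B6C6

s_0 = ciphertext = 0xC1182
s_1 = InvRound(s_0, k_7) = 0x0EC1F
s_2 = InvRound(s_1, k_6) = 0xA20C8
s_3 = InvRound(s_2, k_5) = 0x86B4B
s_4 = InvRound(s_3, k_4) = 0x9AB7D
s_5 = InvRound(s_4, k_3) = 0x6AE6A
s_6 = InvRound(s_5, k_2) = 0x7E06C
s_7 = InvRound(s_6, k_1) = 0x273E5
s_8 = InvRound(s_7, k_0) = 0x9B6C6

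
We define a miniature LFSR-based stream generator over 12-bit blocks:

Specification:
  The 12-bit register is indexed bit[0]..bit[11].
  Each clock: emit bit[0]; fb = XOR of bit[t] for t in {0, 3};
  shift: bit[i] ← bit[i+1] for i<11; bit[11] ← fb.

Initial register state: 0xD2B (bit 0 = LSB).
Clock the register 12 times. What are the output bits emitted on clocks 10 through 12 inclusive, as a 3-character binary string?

011

reg_0 = 0xD2B
clock 1: out=1, reg = 0x695
clock 2: out=1, reg = 0xB4A
clock 3: out=0, reg = 0xDA5
clock 4: out=1, reg = 0xED2
clock 5: out=0, reg = 0x769
clock 6: out=1, reg = 0x3B4
clock 7: out=0, reg = 0x1DA
clock 8: out=0, reg = 0x8ED
clock 9: out=1, reg = 0x476
clock 10: out=0, reg = 0x23B
clock 11: out=1, reg = 0x11D
clock 12: out=1, reg = 0x08E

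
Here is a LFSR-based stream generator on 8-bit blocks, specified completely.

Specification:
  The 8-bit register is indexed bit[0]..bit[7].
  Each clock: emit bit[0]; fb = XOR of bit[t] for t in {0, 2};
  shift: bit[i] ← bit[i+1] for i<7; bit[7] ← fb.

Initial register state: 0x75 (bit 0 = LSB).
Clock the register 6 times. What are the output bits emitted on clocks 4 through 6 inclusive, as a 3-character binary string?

011

reg_0 = 0x75
clock 1: out=1, reg = 0x3A
clock 2: out=0, reg = 0x1D
clock 3: out=1, reg = 0x0E
clock 4: out=0, reg = 0x87
clock 5: out=1, reg = 0x43
clock 6: out=1, reg = 0xA1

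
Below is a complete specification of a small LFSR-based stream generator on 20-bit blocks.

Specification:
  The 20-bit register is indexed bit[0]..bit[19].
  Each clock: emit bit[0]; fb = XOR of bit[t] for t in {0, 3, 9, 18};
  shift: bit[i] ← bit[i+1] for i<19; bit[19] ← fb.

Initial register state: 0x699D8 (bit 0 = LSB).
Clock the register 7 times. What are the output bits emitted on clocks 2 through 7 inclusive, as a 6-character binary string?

reg_0 = 0x699D8
clock 1: out=0, reg = 0x34CEC
clock 2: out=0, reg = 0x9A676
clock 3: out=0, reg = 0xCD33B
clock 4: out=1, reg = 0x6699D
clock 5: out=1, reg = 0xB34CE
clock 6: out=0, reg = 0xD9A67
clock 7: out=1, reg = 0xECD33

001101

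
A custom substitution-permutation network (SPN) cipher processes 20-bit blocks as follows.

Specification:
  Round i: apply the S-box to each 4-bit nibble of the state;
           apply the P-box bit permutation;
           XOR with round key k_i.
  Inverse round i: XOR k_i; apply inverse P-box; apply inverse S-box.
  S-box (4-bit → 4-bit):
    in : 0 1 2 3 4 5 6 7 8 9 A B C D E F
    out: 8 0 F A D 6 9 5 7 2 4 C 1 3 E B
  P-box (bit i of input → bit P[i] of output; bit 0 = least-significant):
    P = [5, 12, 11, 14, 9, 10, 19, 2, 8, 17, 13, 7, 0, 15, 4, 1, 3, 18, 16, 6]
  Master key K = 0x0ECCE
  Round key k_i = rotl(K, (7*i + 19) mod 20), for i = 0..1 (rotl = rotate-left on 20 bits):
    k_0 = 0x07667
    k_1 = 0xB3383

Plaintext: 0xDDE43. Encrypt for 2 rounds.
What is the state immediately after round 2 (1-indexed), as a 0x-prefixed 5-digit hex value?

s_0 = plaintext = 0xDDE43
s_1 = Round(s_0, k_0) = 0xE84EA
s_2 = Round(s_1, k_1) = 0x69E56

0x69E56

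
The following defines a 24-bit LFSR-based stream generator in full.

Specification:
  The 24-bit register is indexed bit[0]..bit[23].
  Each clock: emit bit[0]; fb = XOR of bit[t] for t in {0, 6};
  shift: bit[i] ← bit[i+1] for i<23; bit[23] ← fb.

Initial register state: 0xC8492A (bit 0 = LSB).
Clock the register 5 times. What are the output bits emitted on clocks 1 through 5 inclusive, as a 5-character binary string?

reg_0 = 0xC8492A
clock 1: out=0, reg = 0x642495
clock 2: out=1, reg = 0xB2124A
clock 3: out=0, reg = 0xD90925
clock 4: out=1, reg = 0xEC8492
clock 5: out=0, reg = 0x764249

01010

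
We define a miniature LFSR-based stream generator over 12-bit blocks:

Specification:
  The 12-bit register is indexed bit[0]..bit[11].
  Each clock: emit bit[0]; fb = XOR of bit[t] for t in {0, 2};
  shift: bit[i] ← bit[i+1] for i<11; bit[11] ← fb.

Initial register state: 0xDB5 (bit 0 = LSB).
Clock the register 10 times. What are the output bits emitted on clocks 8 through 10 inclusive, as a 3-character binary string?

110

reg_0 = 0xDB5
clock 1: out=1, reg = 0x6DA
clock 2: out=0, reg = 0x36D
clock 3: out=1, reg = 0x1B6
clock 4: out=0, reg = 0x8DB
clock 5: out=1, reg = 0xC6D
clock 6: out=1, reg = 0x636
clock 7: out=0, reg = 0xB1B
clock 8: out=1, reg = 0xD8D
clock 9: out=1, reg = 0x6C6
clock 10: out=0, reg = 0xB63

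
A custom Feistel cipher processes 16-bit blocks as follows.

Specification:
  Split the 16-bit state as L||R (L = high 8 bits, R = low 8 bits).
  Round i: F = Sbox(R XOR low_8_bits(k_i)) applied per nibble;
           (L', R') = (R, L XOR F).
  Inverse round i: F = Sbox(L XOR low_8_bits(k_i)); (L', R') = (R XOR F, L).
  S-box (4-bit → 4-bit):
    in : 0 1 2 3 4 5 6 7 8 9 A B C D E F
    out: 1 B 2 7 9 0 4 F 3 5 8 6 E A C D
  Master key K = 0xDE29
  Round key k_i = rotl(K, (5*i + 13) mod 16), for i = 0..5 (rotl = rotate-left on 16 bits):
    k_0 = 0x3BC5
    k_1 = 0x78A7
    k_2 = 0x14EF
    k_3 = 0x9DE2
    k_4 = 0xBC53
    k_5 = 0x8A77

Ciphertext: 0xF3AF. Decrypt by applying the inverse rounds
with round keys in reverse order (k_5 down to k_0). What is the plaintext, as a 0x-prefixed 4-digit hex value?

0x4F39

s_0 = ciphertext = 0xF3AF
s_1 = InvRound(s_0, k_5) = 0x96F3
s_2 = InvRound(s_1, k_4) = 0x1396
s_3 = InvRound(s_2, k_3) = 0x4D13
s_4 = InvRound(s_3, k_2) = 0x914D
s_5 = InvRound(s_4, k_1) = 0x3991
s_6 = InvRound(s_5, k_0) = 0x4F39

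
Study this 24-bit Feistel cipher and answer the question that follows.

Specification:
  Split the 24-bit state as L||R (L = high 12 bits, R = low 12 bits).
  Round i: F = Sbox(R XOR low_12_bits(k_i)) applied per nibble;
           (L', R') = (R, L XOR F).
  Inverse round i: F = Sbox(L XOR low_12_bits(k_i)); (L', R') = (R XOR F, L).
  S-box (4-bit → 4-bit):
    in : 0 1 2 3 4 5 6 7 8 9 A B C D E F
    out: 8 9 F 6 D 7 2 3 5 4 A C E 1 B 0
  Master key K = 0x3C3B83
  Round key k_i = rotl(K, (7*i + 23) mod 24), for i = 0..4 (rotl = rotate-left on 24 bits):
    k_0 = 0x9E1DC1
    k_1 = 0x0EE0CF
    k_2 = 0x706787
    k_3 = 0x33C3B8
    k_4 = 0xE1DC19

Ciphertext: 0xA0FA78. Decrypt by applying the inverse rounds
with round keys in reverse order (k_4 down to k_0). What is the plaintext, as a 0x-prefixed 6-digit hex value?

0xE3FF82

s_0 = ciphertext = 0xA0FA78
s_1 = InvRound(s_0, k_4) = 0x8EAA0F
s_2 = InvRound(s_1, k_3) = 0x6708EA
s_3 = InvRound(s_2, k_2) = 0x1E9670
s_4 = InvRound(s_3, k_1) = 0xF821E9
s_5 = InvRound(s_4, k_0) = 0xE3FF82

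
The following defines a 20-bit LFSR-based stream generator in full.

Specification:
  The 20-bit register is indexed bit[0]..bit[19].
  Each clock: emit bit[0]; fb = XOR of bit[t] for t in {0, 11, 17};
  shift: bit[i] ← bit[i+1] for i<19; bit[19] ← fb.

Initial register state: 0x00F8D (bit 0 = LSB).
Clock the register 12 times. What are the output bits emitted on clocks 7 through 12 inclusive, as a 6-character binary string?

reg_0 = 0x00F8D
clock 1: out=1, reg = 0x007C6
clock 2: out=0, reg = 0x003E3
clock 3: out=1, reg = 0x801F1
clock 4: out=1, reg = 0xC00F8
clock 5: out=0, reg = 0x6007C
clock 6: out=0, reg = 0xB003E
clock 7: out=0, reg = 0xD801F
clock 8: out=1, reg = 0xEC00F
clock 9: out=1, reg = 0x76007
clock 10: out=1, reg = 0x3B003
clock 11: out=1, reg = 0x1D801
clock 12: out=1, reg = 0x0EC00

011111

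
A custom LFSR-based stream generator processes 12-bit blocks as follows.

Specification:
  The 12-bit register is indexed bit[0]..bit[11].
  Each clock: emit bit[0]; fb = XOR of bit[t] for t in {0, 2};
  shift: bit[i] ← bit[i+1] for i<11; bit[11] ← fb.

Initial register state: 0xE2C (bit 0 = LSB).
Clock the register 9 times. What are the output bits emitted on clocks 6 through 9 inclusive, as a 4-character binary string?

1000

reg_0 = 0xE2C
clock 1: out=0, reg = 0xF16
clock 2: out=0, reg = 0xF8B
clock 3: out=1, reg = 0xFC5
clock 4: out=1, reg = 0x7E2
clock 5: out=0, reg = 0x3F1
clock 6: out=1, reg = 0x9F8
clock 7: out=0, reg = 0x4FC
clock 8: out=0, reg = 0xA7E
clock 9: out=0, reg = 0xD3F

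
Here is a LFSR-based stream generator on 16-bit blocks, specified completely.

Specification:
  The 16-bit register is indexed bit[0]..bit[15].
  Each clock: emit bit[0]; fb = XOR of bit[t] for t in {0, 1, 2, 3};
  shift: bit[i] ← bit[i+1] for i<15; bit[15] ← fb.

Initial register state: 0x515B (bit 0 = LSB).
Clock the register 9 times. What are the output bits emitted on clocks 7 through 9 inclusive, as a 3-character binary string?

reg_0 = 0x515B
clock 1: out=1, reg = 0xA8AD
clock 2: out=1, reg = 0xD456
clock 3: out=0, reg = 0x6A2B
clock 4: out=1, reg = 0xB515
clock 5: out=1, reg = 0x5A8A
clock 6: out=0, reg = 0x2D45
clock 7: out=1, reg = 0x16A2
clock 8: out=0, reg = 0x8B51
clock 9: out=1, reg = 0xC5A8

101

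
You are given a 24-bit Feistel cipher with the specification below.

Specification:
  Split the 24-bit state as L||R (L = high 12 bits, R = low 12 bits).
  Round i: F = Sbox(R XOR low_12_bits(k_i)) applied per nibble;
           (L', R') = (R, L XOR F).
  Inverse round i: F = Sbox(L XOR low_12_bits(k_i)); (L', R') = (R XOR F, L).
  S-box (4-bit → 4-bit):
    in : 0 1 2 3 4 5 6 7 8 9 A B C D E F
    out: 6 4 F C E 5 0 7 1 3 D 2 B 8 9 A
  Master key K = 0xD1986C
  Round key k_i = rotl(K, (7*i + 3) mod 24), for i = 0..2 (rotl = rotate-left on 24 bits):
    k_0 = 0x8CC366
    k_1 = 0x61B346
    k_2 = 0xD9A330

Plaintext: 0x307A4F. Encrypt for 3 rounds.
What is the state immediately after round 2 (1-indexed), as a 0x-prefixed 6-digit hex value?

0x0F4660

s_0 = plaintext = 0x307A4F
s_1 = Round(s_0, k_0) = 0xA4F0F4
s_2 = Round(s_1, k_1) = 0x0F4660
s_3 = Round(s_2, k_2) = 0x6605A2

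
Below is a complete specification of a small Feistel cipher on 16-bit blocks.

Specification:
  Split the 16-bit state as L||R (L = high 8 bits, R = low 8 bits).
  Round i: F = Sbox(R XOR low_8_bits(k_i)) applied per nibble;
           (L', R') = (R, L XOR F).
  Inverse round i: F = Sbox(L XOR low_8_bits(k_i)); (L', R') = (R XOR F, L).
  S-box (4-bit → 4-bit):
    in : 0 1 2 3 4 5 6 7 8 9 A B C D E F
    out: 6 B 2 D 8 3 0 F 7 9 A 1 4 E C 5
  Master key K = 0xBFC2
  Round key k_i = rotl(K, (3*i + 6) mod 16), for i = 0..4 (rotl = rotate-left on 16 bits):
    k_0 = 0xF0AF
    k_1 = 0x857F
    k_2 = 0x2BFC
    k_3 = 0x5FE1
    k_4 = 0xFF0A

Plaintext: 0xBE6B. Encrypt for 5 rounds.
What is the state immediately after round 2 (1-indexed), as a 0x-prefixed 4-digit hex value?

s_0 = plaintext = 0xBE6B
s_1 = Round(s_0, k_0) = 0x6BF6
s_2 = Round(s_1, k_1) = 0xF612
s_3 = Round(s_2, k_2) = 0x123A
s_4 = Round(s_3, k_3) = 0x3AF3
s_5 = Round(s_4, k_4) = 0xF363

0xF612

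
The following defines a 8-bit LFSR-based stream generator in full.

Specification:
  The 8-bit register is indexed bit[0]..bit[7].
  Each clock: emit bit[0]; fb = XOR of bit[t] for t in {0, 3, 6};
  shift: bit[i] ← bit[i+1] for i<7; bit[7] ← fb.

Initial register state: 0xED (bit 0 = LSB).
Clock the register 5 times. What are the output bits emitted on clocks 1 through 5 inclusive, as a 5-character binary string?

reg_0 = 0xED
clock 1: out=1, reg = 0xF6
clock 2: out=0, reg = 0xFB
clock 3: out=1, reg = 0xFD
clock 4: out=1, reg = 0xFE
clock 5: out=0, reg = 0x7F

10110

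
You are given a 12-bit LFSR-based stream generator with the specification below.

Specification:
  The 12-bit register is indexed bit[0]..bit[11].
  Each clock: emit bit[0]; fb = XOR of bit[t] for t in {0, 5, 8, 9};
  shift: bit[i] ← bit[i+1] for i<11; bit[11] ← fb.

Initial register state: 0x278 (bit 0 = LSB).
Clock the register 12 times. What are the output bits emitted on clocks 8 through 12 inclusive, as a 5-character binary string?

reg_0 = 0x278
clock 1: out=0, reg = 0x13C
clock 2: out=0, reg = 0x09E
clock 3: out=0, reg = 0x04F
clock 4: out=1, reg = 0x827
clock 5: out=1, reg = 0x413
clock 6: out=1, reg = 0xA09
clock 7: out=1, reg = 0x504
clock 8: out=0, reg = 0xA82
clock 9: out=0, reg = 0xD41
clock 10: out=1, reg = 0x6A0
clock 11: out=0, reg = 0x350
clock 12: out=0, reg = 0x1A8

00100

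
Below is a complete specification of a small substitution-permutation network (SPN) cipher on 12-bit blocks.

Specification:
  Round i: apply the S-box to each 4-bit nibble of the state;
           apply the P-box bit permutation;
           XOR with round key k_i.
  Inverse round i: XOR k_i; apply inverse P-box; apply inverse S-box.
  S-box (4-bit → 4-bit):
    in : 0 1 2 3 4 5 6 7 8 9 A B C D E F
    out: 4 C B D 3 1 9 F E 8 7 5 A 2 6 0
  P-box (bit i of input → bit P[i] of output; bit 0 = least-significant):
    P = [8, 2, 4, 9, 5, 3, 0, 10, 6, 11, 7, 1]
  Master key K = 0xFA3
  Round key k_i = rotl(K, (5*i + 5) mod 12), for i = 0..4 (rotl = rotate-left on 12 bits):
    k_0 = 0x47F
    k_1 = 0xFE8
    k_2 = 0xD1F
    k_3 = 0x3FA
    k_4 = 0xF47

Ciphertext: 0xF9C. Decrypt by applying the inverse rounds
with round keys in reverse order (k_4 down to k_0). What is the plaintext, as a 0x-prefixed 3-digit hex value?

0x6FF

s_0 = ciphertext = 0xF9C
s_1 = InvRound(s_0, k_4) = 0x3E0
s_2 = InvRound(s_1, k_3) = 0x9D0
s_3 = InvRound(s_2, k_2) = 0x38D
s_4 = InvRound(s_3, k_1) = 0x43D
s_5 = InvRound(s_4, k_0) = 0x6FF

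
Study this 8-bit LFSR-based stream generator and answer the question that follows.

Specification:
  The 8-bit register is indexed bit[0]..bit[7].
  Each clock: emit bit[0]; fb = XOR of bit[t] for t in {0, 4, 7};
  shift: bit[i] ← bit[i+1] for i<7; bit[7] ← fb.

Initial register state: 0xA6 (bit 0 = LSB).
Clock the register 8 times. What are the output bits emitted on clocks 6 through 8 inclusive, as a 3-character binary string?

reg_0 = 0xA6
clock 1: out=0, reg = 0xD3
clock 2: out=1, reg = 0xE9
clock 3: out=1, reg = 0x74
clock 4: out=0, reg = 0xBA
clock 5: out=0, reg = 0x5D
clock 6: out=1, reg = 0x2E
clock 7: out=0, reg = 0x17
clock 8: out=1, reg = 0x0B

101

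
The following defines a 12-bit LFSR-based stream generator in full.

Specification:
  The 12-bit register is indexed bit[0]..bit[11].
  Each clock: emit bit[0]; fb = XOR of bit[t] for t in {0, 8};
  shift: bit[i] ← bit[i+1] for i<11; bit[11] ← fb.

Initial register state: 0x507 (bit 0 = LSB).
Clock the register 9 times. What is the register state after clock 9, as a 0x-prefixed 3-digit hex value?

0x912

reg_0 = 0x507
clock 1: out=1, reg = 0x283
clock 2: out=1, reg = 0x941
clock 3: out=1, reg = 0x4A0
clock 4: out=0, reg = 0x250
clock 5: out=0, reg = 0x128
clock 6: out=0, reg = 0x894
clock 7: out=0, reg = 0x44A
clock 8: out=0, reg = 0x225
clock 9: out=1, reg = 0x912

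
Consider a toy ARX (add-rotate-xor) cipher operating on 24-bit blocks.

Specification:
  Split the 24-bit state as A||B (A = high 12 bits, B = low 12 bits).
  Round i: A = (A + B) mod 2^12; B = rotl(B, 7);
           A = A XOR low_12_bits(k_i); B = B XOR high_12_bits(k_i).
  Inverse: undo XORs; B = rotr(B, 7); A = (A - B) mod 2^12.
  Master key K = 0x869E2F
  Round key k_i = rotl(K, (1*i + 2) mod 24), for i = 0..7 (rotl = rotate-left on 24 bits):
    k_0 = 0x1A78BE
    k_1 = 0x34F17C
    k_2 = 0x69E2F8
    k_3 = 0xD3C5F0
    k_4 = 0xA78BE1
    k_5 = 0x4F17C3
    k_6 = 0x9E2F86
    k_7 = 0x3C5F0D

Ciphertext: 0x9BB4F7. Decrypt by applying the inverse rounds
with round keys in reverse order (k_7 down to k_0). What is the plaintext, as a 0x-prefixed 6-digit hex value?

s_0 = ciphertext = 0x9BB4F7
s_1 = InvRound(s_0, k_7) = 0x06864E
s_2 = InvRound(s_1, k_6) = 0xA4F59F
s_3 = InvRound(s_2, k_5) = 0xFCADC2
s_4 = InvRound(s_3, k_4) = 0xCDC74F
s_5 = InvRound(s_4, k_3) = 0xAB8E74
s_6 = InvRound(s_5, k_2) = 0xAEFD51
s_7 = InvRound(s_6, k_1) = 0x7B73DC
s_8 = InvRound(s_7, k_0) = 0xFA5F64

0xFA5F64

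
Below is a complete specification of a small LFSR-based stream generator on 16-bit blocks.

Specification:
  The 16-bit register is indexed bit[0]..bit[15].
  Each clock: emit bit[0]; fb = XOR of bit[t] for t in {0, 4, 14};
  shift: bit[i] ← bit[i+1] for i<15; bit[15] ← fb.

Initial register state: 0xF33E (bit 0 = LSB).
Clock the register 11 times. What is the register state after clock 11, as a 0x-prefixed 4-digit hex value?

0x2ADE

reg_0 = 0xF33E
clock 1: out=0, reg = 0x799F
clock 2: out=1, reg = 0xBCCF
clock 3: out=1, reg = 0xDE67
clock 4: out=1, reg = 0x6F33
clock 5: out=1, reg = 0xB799
clock 6: out=1, reg = 0x5BCC
clock 7: out=0, reg = 0xADE6
clock 8: out=0, reg = 0x56F3
clock 9: out=1, reg = 0xAB79
clock 10: out=1, reg = 0x55BC
clock 11: out=0, reg = 0x2ADE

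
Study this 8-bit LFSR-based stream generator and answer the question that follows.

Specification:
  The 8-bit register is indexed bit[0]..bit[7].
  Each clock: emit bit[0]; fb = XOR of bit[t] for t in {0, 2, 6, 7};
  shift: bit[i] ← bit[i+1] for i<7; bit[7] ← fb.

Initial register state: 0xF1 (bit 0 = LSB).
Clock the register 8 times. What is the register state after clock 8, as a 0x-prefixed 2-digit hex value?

0x59

reg_0 = 0xF1
clock 1: out=1, reg = 0xF8
clock 2: out=0, reg = 0x7C
clock 3: out=0, reg = 0x3E
clock 4: out=0, reg = 0x9F
clock 5: out=1, reg = 0xCF
clock 6: out=1, reg = 0x67
clock 7: out=1, reg = 0xB3
clock 8: out=1, reg = 0x59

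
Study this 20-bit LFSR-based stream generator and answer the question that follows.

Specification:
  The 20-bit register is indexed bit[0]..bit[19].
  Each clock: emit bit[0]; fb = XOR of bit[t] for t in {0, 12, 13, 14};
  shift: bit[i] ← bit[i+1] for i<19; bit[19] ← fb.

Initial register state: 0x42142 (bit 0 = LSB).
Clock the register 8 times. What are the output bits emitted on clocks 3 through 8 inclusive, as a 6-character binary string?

reg_0 = 0x42142
clock 1: out=0, reg = 0xA10A1
clock 2: out=1, reg = 0x50850
clock 3: out=0, reg = 0x28428
clock 4: out=0, reg = 0x14214
clock 5: out=0, reg = 0x8A10A
clock 6: out=0, reg = 0xC5085
clock 7: out=1, reg = 0xE2842
clock 8: out=0, reg = 0xF1421

000010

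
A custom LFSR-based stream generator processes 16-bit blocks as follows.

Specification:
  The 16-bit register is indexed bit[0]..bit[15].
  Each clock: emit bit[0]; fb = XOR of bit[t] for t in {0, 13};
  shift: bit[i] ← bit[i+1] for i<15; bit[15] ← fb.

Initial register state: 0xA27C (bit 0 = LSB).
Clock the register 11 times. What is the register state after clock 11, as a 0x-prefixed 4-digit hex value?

0xBE34

reg_0 = 0xA27C
clock 1: out=0, reg = 0xD13E
clock 2: out=0, reg = 0x689F
clock 3: out=1, reg = 0x344F
clock 4: out=1, reg = 0x1A27
clock 5: out=1, reg = 0x8D13
clock 6: out=1, reg = 0xC689
clock 7: out=1, reg = 0xE344
clock 8: out=0, reg = 0xF1A2
clock 9: out=0, reg = 0xF8D1
clock 10: out=1, reg = 0x7C68
clock 11: out=0, reg = 0xBE34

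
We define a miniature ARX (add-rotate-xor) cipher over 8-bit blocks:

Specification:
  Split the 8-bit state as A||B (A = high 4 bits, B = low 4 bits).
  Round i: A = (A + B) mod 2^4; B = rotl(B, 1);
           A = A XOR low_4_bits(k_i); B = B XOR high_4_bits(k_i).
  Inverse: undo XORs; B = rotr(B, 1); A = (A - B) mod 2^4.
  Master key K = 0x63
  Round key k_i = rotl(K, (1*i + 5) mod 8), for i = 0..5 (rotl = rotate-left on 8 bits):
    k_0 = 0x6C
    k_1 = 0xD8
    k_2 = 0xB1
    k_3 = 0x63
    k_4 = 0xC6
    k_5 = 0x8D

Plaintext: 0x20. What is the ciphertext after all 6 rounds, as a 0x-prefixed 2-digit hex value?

s_0 = plaintext = 0x20
s_1 = Round(s_0, k_0) = 0xE6
s_2 = Round(s_1, k_1) = 0xC1
s_3 = Round(s_2, k_2) = 0xC9
s_4 = Round(s_3, k_3) = 0x65
s_5 = Round(s_4, k_4) = 0xD6
s_6 = Round(s_5, k_5) = 0xE4

0xE4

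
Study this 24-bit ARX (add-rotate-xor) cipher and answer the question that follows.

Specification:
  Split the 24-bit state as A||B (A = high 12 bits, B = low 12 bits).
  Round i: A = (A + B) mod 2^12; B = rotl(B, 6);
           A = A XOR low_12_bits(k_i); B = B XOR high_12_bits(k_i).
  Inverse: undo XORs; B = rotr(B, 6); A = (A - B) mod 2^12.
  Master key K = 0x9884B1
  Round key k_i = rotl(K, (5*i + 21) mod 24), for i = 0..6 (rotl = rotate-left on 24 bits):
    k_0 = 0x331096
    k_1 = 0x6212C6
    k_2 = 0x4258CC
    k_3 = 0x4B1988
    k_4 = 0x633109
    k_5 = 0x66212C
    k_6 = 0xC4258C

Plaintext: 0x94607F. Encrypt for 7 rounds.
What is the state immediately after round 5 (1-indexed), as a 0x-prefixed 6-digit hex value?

0x65AAEC

s_0 = plaintext = 0x94607F
s_1 = Round(s_0, k_0) = 0x953CF0
s_2 = Round(s_1, k_1) = 0x485A12
s_3 = Round(s_2, k_2) = 0x65B08D
s_4 = Round(s_3, k_3) = 0xF607F3
s_5 = Round(s_4, k_4) = 0x65AAEC
s_6 = Round(s_5, k_5) = 0x06AD49
s_7 = Round(s_6, k_6) = 0x83FE37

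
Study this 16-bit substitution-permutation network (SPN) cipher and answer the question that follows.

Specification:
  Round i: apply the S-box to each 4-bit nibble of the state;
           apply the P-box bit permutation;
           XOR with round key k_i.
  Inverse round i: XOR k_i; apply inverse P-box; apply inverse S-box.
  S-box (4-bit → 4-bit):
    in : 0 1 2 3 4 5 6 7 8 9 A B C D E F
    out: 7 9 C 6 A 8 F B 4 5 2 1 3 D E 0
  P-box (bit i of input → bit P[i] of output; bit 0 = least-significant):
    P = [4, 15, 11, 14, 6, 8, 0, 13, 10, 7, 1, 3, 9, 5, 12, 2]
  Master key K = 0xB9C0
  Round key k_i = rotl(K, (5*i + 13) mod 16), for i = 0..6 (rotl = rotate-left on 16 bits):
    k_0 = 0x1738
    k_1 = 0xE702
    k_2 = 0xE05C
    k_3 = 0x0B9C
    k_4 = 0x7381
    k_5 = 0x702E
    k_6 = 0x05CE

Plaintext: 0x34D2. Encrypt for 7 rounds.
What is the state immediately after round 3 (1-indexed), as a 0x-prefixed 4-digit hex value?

0x1304

s_0 = plaintext = 0x34D2
s_1 = Round(s_0, k_0) = 0x6FD1
s_2 = Round(s_1, k_1) = 0x9577
s_3 = Round(s_2, k_2) = 0x1304
s_4 = Round(s_3, k_3) = 0xC85B
s_5 = Round(s_4, k_4) = 0x51B3
s_6 = Round(s_5, k_5) = 0xFC62
s_7 = Round(s_6, k_6) = 0x680F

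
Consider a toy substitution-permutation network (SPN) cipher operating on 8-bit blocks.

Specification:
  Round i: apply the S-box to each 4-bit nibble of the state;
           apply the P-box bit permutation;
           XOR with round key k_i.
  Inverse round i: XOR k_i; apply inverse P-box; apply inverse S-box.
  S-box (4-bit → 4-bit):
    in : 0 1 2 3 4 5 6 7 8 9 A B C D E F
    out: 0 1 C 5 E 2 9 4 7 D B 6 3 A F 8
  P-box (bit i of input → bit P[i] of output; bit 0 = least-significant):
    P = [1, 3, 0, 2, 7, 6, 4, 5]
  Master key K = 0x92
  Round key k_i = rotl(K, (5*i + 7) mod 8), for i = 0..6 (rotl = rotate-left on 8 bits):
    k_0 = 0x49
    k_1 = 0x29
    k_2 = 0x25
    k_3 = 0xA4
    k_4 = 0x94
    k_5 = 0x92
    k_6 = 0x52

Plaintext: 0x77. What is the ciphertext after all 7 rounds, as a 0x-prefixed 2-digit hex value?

0x2A

s_0 = plaintext = 0x77
s_1 = Round(s_0, k_0) = 0x58
s_2 = Round(s_1, k_1) = 0x62
s_3 = Round(s_2, k_2) = 0x80
s_4 = Round(s_3, k_3) = 0x74
s_5 = Round(s_4, k_4) = 0x89
s_6 = Round(s_5, k_5) = 0x45
s_7 = Round(s_6, k_6) = 0x2A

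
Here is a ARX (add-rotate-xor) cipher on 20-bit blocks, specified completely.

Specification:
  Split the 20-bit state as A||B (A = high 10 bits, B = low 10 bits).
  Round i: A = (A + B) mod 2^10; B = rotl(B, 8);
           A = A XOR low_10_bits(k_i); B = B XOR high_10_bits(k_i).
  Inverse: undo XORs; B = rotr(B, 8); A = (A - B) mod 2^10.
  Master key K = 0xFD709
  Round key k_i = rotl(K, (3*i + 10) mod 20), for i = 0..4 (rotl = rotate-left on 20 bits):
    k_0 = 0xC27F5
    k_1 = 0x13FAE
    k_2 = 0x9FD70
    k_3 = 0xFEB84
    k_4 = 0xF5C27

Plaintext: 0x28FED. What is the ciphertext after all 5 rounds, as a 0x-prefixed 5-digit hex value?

0x509F5

s_0 = plaintext = 0x28FED
s_1 = Round(s_0, k_0) = 0xD96F2
s_2 = Round(s_1, k_1) = 0x7E6F3
s_3 = Round(s_2, k_2) = 0x671C3
s_4 = Round(s_3, k_3) = 0x36C8A
s_5 = Round(s_4, k_4) = 0x509F5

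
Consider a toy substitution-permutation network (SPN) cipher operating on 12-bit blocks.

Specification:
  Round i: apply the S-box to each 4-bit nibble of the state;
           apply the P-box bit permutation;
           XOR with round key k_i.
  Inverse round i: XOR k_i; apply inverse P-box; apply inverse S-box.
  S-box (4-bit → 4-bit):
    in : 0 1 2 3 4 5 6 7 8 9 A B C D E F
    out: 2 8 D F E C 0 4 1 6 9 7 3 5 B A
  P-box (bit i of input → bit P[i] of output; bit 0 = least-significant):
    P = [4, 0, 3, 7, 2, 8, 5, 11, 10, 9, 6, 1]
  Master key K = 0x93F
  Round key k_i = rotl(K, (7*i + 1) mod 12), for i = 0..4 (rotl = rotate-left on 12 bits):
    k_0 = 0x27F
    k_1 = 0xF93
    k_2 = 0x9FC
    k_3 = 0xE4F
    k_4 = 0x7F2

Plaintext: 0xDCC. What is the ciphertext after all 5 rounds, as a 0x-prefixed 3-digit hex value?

0xB2E

s_0 = plaintext = 0xDCC
s_1 = Round(s_0, k_0) = 0x72A
s_2 = Round(s_1, k_1) = 0x767
s_3 = Round(s_2, k_2) = 0x9B4
s_4 = Round(s_3, k_3) = 0xDA2
s_5 = Round(s_4, k_4) = 0xB2E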